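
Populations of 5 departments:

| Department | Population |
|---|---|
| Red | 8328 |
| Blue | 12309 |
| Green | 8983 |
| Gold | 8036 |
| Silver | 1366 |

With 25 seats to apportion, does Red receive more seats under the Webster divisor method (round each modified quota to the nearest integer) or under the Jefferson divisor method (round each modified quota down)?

Webster: Red 5, Blue 8, Green 6, Gold 5, Silver 1.
Jefferson: Red 6, Blue 8, Green 6, Gold 5, Silver 0.
Red gets 5 under Webster and 6 under Jefferson.

Jefferson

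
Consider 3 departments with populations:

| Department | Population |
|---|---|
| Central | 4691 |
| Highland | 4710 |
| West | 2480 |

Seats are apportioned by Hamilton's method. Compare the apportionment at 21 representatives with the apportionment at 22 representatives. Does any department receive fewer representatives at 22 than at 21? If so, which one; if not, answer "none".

West

At 21 seats: Central 8, Highland 8, West 5.
At 22 seats: Central 9, Highland 9, West 4.
West drops from 5 to 4.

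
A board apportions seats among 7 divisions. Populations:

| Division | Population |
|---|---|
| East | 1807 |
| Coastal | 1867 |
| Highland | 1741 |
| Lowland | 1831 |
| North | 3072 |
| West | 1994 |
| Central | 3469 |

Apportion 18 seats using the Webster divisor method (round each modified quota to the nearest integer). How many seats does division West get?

2

Standard divisor 15781/18 ≈ 876.722; standard quotas: East 2.061, Coastal 2.130, Highland 1.986, Lowland 2.088, North 3.504, West 2.274, Central 3.957.
Rounding to the nearest integer gives East 2, Coastal 2, Highland 2, Lowland 2, North 4, West 2, Central 4 — total 18, matching the house size, so no adjustment is needed.
West receives 2.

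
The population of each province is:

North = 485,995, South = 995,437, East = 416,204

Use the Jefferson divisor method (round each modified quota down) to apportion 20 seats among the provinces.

North 5, South 11, East 4

Standard divisor 1897636/20 ≈ 94881.8; standard quotas: North 5.122, South 10.491, East 4.387.
Rounding down gives 5, 10, 4 = 19 seats, so the divisor must be adjusted.
With modified divisor 86900: modified quotas North 5.593, South 11.455, East 4.789.
Rounding down: North 5, South 11, East 4 (total 20).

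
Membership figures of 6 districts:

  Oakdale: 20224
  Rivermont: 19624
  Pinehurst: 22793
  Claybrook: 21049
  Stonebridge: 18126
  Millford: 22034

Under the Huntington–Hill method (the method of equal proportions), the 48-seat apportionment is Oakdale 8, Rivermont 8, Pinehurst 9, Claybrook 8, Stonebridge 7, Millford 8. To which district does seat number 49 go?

Priority for the next seat is population ÷ (√(s·(s+1))).
Priorities: Oakdale 2383.421, Rivermont 2312.711, Pinehurst 2402.593, Claybrook 2480.648, Stonebridge 2422.189, Millford 2596.732.
Highest priority: Millford.

Millford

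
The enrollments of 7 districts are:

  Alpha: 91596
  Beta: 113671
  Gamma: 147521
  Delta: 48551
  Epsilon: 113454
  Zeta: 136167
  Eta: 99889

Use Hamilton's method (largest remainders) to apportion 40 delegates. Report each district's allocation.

Standard divisor: 750849 ÷ 40 ≈ 18771.225.
Standard quotas: Alpha 4.8796, Beta 6.0556, Gamma 7.8589, Delta 2.5865, Epsilon 6.0440, Zeta 7.2540, Eta 5.3214.
Lower quotas: Alpha 4, Beta 6, Gamma 7, Delta 2, Epsilon 6, Zeta 7, Eta 5 (sum 37, leaving 3 seats).
Remainders in descending order: Alpha 0.8796, Gamma 0.8589, Delta 0.5865, Eta 0.3214, Zeta 0.2540, Beta 0.0556, Epsilon 0.0440.
The surplus seats go to Alpha, Gamma, Delta.

Alpha: 5, Beta: 6, Gamma: 8, Delta: 3, Epsilon: 6, Zeta: 7, Eta: 5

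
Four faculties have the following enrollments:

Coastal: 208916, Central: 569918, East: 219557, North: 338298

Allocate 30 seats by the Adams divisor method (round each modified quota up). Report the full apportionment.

Coastal=5, Central=12, East=5, North=8

Standard divisor 1336689/30 ≈ 44556.3; standard quotas: Coastal 4.689, Central 12.791, East 4.928, North 7.593.
Rounding up gives 5, 13, 5, 8 = 31 seats, so the divisor must be adjusted.
With modified divisor 47900: modified quotas Coastal 4.362, Central 11.898, East 4.584, North 7.063.
Rounding up: Coastal 5, Central 12, East 5, North 8 (total 30).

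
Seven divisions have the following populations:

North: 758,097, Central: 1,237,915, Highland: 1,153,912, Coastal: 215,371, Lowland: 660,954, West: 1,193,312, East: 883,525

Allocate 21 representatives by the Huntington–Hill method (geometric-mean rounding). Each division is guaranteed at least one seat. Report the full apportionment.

North 3, Central 4, Highland 4, Coastal 1, Lowland 2, West 4, East 3

With divisor 293149: modified quotas North 2.586, Central 4.223, Highland 3.936, Coastal 0.735, Lowland 2.255, West 4.071, East 3.014.
Geometric-mean thresholds: North √(2·3)=2.449, Central √(4·5)=4.472, Highland √(3·4)=3.464, Coastal (min 1), Lowland √(2·3)=2.449, West √(4·5)=4.472, East √(3·4)=3.464.
Each quota rounded against its threshold gives North 3, Central 4, Highland 4, Coastal 1, Lowland 2, West 4, East 3 (total 21).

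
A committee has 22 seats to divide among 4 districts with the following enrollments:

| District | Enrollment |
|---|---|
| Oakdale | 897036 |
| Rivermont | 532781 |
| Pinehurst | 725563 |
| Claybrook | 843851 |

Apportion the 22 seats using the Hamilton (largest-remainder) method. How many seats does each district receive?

The standard divisor is 2999231/22 ≈ 136328.682.
Standard quotas: Oakdale 6.5800, Rivermont 3.9081, Pinehurst 5.3222, Claybrook 6.1898.
Lower quotas: Oakdale 6, Rivermont 3, Pinehurst 5, Claybrook 6 (sum 20, leaving 2 seats).
Remainders in descending order: Rivermont 0.9081, Oakdale 0.5800, Pinehurst 0.3222, Claybrook 0.1898.
The surplus seats go to Rivermont, Oakdale.

Oakdale=7, Rivermont=4, Pinehurst=5, Claybrook=6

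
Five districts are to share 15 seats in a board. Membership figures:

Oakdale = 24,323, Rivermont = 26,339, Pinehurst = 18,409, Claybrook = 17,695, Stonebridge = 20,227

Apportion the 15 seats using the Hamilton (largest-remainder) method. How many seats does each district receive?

Total 106993; standard divisor 106993/15 ≈ 7132.867.
Standard quotas: Oakdale 3.4100, Rivermont 3.6926, Pinehurst 2.5809, Claybrook 2.4808, Stonebridge 2.8357.
Lower quotas: Oakdale 3, Rivermont 3, Pinehurst 2, Claybrook 2, Stonebridge 2 (sum 12, leaving 3 seats).
Remainders in descending order: Stonebridge 0.8357, Rivermont 0.6926, Pinehurst 0.5809, Claybrook 0.4808, Oakdale 0.4100.
The surplus seats go to Stonebridge, Rivermont, Pinehurst.

Oakdale 3, Rivermont 4, Pinehurst 3, Claybrook 2, Stonebridge 3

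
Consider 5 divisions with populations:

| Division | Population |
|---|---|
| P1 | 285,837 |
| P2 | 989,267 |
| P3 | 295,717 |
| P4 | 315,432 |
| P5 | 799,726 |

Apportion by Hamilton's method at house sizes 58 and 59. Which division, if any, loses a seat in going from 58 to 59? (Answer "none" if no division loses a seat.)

At 58 seats: P1 6, P2 21, P3 7, P4 7, P5 17.
At 59 seats: P1 6, P2 22, P3 6, P4 7, P5 18.
P3 drops from 7 to 6.

P3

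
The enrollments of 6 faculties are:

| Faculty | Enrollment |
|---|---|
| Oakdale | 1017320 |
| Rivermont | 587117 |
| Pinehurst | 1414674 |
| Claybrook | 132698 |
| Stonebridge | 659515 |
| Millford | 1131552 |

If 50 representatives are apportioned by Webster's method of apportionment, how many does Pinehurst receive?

Standard divisor 4942876/50 ≈ 98857.52; standard quotas: Oakdale 10.291, Rivermont 5.939, Pinehurst 14.310, Claybrook 1.342, Stonebridge 6.671, Millford 11.446.
Rounding to the nearest integer gives 10, 6, 14, 1, 7, 11 = 49 seats, so the divisor must be adjusted.
With modified divisor 98000: modified quotas Oakdale 10.381, Rivermont 5.991, Pinehurst 14.435, Claybrook 1.354, Stonebridge 6.730, Millford 11.546.
Rounding to the nearest integer: Oakdale 10, Rivermont 6, Pinehurst 14, Claybrook 1, Stonebridge 7, Millford 12 (total 50).
Pinehurst receives 14.

14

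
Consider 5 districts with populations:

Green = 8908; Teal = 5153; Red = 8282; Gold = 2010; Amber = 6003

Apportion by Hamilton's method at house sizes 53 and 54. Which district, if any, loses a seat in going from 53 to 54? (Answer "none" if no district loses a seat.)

Gold

At 53 seats: Green 16, Teal 9, Red 14, Gold 4, Amber 10.
At 54 seats: Green 16, Teal 9, Red 15, Gold 3, Amber 11.
Gold drops from 4 to 3.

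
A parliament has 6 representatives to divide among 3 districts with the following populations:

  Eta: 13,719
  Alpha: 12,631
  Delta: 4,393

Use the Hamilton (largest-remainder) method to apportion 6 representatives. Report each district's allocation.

Eta: 3; Alpha: 2; Delta: 1

The standard divisor is 30743/6 ≈ 5123.833.
Standard quotas: Eta 2.6775, Alpha 2.4651, Delta 0.8574.
Lower quotas: Eta 2, Alpha 2, Delta 0 (sum 4, leaving 2 seats).
Remainders in descending order: Delta 0.8574, Eta 0.6775, Alpha 0.4651.
The surplus seats go to Delta, Eta.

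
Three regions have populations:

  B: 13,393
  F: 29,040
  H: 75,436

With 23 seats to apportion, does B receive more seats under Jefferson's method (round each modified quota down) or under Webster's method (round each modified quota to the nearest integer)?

Jefferson: B 2, F 6, H 15.
Webster: B 3, F 6, H 14.
B gets 2 under Jefferson and 3 under Webster.

Webster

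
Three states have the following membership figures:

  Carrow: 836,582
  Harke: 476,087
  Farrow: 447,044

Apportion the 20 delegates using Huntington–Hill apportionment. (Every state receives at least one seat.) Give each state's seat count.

With divisor 87552: modified quotas Carrow 9.555, Harke 5.438, Farrow 5.106.
Geometric-mean thresholds: Carrow √(9·10)=9.487, Harke √(5·6)=5.477, Farrow √(5·6)=5.477.
Each quota rounded against its threshold gives Carrow 10, Harke 5, Farrow 5 (total 20).

Carrow=10, Harke=5, Farrow=5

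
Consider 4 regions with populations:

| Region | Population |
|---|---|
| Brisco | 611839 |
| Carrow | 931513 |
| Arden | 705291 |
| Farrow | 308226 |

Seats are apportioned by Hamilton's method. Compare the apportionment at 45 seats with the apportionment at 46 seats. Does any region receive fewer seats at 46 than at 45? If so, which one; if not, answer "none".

At 45 seats: Brisco 11, Carrow 16, Arden 12, Farrow 6.
At 46 seats: Brisco 11, Carrow 17, Arden 13, Farrow 5.
Farrow drops from 6 to 5.

Farrow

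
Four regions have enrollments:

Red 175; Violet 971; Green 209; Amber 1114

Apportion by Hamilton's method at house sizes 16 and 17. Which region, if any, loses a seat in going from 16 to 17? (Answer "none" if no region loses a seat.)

Green

At 16 seats: Red 1, Violet 6, Green 2, Amber 7.
At 17 seats: Red 1, Violet 7, Green 1, Amber 8.
Green drops from 2 to 1.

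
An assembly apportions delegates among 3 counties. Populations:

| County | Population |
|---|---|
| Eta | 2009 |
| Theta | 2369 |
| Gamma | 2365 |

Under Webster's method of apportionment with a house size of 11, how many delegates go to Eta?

3

Standard divisor 6743/11 ≈ 613; standard quotas: Eta 3.277, Theta 3.865, Gamma 3.858.
Rounding to the nearest integer gives Eta 3, Theta 4, Gamma 4 — total 11, matching the house size, so no adjustment is needed.
Eta receives 3.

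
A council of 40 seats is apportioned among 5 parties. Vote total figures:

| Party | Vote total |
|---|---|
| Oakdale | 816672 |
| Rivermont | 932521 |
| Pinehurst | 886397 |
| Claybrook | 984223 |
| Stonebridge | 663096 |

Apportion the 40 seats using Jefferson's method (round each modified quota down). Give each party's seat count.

Oakdale=8; Rivermont=9; Pinehurst=8; Claybrook=9; Stonebridge=6

Standard divisor 4282909/40 ≈ 107072.725; standard quotas: Oakdale 7.627, Rivermont 8.709, Pinehurst 8.278, Claybrook 9.192, Stonebridge 6.193.
Rounding down gives 7, 8, 8, 9, 6 = 38 seats, so the divisor must be adjusted.
With modified divisor 100300: modified quotas Oakdale 8.142, Rivermont 9.297, Pinehurst 8.837, Claybrook 9.813, Stonebridge 6.611.
Rounding down: Oakdale 8, Rivermont 9, Pinehurst 8, Claybrook 9, Stonebridge 6 (total 40).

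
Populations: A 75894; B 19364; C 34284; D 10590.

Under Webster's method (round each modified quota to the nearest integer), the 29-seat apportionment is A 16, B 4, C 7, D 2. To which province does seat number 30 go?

Priority for the next seat is population ÷ (current seats + 0.5).
Priorities: A 4599.636, B 4303.111, C 4571.200, D 4236.000.
Highest priority: A.

A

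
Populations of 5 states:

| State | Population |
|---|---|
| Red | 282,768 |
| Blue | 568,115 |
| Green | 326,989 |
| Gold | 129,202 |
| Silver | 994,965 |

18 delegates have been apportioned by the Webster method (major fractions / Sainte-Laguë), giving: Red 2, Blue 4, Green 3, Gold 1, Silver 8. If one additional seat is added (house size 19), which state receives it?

Blue

Priority for the next seat is population ÷ (current seats + 0.5).
Priorities: Red 113107.200, Blue 126247.778, Green 93425.429, Gold 86134.667, Silver 117054.706.
Highest priority: Blue.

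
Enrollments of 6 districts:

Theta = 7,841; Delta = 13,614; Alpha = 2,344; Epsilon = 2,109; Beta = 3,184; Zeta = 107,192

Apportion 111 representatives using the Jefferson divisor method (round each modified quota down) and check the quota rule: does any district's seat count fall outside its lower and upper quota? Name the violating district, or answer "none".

Zeta

Standard quotas: Theta 6.386, Delta 11.088, Alpha 1.909, Epsilon 1.718, Beta 2.593, Zeta 87.305.
Jefferson allocation: Theta 6, Delta 11, Alpha 1, Epsilon 1, Beta 2, Zeta 90.
Zeta has quota 87.305 (lower 87, upper 88) but receives 90 — outside the quota interval.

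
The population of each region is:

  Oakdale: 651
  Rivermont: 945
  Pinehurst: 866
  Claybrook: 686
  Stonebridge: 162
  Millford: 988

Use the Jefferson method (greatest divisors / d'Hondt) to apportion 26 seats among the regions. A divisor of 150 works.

With modified divisor 150: modified quotas Oakdale 4.340, Rivermont 6.300, Pinehurst 5.773, Claybrook 4.573, Stonebridge 1.080, Millford 6.587.
Rounding down: Oakdale 4, Rivermont 6, Pinehurst 5, Claybrook 4, Stonebridge 1, Millford 6 (total 26).

Oakdale 4, Rivermont 6, Pinehurst 5, Claybrook 4, Stonebridge 1, Millford 6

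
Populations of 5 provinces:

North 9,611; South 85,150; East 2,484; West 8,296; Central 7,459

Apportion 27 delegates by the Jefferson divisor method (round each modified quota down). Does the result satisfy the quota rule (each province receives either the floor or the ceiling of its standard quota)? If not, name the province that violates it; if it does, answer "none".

South

Standard quotas: North 2.296, South 20.346, East 0.594, West 1.982, Central 1.782.
Jefferson allocation: North 2, South 22, East 0, West 2, Central 1.
South has quota 20.346 (lower 20, upper 21) but receives 22 — outside the quota interval.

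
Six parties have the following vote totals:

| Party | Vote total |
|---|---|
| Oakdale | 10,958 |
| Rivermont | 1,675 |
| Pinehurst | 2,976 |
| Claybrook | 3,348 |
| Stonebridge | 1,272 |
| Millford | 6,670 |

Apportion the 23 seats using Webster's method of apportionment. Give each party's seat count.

Standard divisor 26899/23 ≈ 1169.522; standard quotas: Oakdale 9.370, Rivermont 1.432, Pinehurst 2.545, Claybrook 2.863, Stonebridge 1.088, Millford 5.703.
Rounding to the nearest integer gives Oakdale 9, Rivermont 1, Pinehurst 3, Claybrook 3, Stonebridge 1, Millford 6 — total 23, matching the house size, so no adjustment is needed.

Oakdale: 9; Rivermont: 1; Pinehurst: 3; Claybrook: 3; Stonebridge: 1; Millford: 6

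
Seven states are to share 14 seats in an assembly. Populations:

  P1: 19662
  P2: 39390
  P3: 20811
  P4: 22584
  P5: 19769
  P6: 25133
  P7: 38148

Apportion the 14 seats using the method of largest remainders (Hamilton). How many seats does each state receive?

Total 185497; standard divisor 185497/14 ≈ 13249.786.
Standard quotas: P1 1.4839, P2 2.9729, P3 1.5707, P4 1.7045, P5 1.4920, P6 1.8969, P7 2.8791.
Lower quotas: P1 1, P2 2, P3 1, P4 1, P5 1, P6 1, P7 2 (sum 9, leaving 5 seats).
Remainders in descending order: P2 0.9729, P6 0.8969, P7 0.8791, P4 0.7045, P3 0.5707, P5 0.4920, P1 0.4839.
The surplus seats go to P2, P6, P7, P4, P3.

P1 1; P2 3; P3 2; P4 2; P5 1; P6 2; P7 3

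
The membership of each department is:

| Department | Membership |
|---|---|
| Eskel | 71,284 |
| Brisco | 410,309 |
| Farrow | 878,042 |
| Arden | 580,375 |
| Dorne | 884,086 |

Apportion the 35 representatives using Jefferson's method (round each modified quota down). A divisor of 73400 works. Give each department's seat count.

With modified divisor 73400: modified quotas Eskel 0.971, Brisco 5.590, Farrow 11.962, Arden 7.907, Dorne 12.045.
Rounding down: Eskel 0, Brisco 5, Farrow 11, Arden 7, Dorne 12 (total 35).

Eskel: 0; Brisco: 5; Farrow: 11; Arden: 7; Dorne: 12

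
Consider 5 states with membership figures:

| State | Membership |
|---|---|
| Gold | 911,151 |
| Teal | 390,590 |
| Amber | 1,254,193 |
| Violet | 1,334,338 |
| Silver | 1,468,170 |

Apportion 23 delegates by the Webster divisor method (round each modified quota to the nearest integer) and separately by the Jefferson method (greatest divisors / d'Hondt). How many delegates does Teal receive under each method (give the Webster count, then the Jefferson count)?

Webster: Gold 4, Teal 2, Amber 5, Violet 6, Silver 6.
Jefferson: Gold 4, Teal 1, Amber 5, Violet 6, Silver 7.
Teal gets 2 under Webster and 1 under Jefferson.

2 and 1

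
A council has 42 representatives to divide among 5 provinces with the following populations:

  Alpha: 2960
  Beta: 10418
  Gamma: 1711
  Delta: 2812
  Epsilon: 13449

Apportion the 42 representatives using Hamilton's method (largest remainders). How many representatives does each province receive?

Alpha=4; Beta=14; Gamma=2; Delta=4; Epsilon=18

The standard divisor is 31350/42 ≈ 746.429.
Standard quotas: Alpha 3.9656, Beta 13.9571, Gamma 2.2922, Delta 3.7673, Epsilon 18.0178.
Lower quotas: Alpha 3, Beta 13, Gamma 2, Delta 3, Epsilon 18 (sum 39, leaving 3 seats).
Remainders in descending order: Alpha 0.9656, Beta 0.9571, Delta 0.7673, Gamma 0.2922, Epsilon 0.0178.
Largest remainders: Alpha, Beta, Delta receive the extra seats.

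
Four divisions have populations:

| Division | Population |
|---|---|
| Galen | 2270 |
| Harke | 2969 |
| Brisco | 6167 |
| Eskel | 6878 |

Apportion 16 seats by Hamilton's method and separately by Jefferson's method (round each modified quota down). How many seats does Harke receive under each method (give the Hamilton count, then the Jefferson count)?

3 and 2

Hamilton: Galen 2, Harke 3, Brisco 5, Eskel 6.
Jefferson: Galen 2, Harke 2, Brisco 6, Eskel 6.
Harke gets 3 under Hamilton and 2 under Jefferson.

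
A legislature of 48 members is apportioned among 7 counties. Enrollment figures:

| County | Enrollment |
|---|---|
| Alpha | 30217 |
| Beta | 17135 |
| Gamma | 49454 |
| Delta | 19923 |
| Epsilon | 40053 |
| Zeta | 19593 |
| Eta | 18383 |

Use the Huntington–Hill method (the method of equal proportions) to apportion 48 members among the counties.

With divisor 4074: modified quotas Alpha 7.417, Beta 4.206, Gamma 12.139, Delta 4.890, Epsilon 9.831, Zeta 4.809, Eta 4.512.
Geometric-mean thresholds: Alpha √(7·8)=7.483, Beta √(4·5)=4.472, Gamma √(12·13)=12.490, Delta √(4·5)=4.472, Epsilon √(9·10)=9.487, Zeta √(4·5)=4.472, Eta √(4·5)=4.472.
Each quota rounded against its threshold gives Alpha 7, Beta 4, Gamma 12, Delta 5, Epsilon 10, Zeta 5, Eta 5 (total 48).

Alpha 7, Beta 4, Gamma 12, Delta 5, Epsilon 10, Zeta 5, Eta 5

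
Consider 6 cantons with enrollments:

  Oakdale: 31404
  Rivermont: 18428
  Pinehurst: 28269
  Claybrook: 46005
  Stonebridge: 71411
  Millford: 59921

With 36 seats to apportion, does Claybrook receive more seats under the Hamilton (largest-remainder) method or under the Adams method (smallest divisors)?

Hamilton

Hamilton: Oakdale 4, Rivermont 3, Pinehurst 4, Claybrook 7, Stonebridge 10, Millford 8.
Adams: Oakdale 5, Rivermont 3, Pinehurst 4, Claybrook 6, Stonebridge 10, Millford 8.
Claybrook gets 7 under Hamilton and 6 under Adams.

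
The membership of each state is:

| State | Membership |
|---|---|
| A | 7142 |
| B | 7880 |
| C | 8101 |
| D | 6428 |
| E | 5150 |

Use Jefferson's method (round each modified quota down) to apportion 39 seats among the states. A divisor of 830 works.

With modified divisor 830: modified quotas A 8.605, B 9.494, C 9.760, D 7.745, E 6.205.
Rounding down: A 8, B 9, C 9, D 7, E 6 (total 39).

A 8, B 9, C 9, D 7, E 6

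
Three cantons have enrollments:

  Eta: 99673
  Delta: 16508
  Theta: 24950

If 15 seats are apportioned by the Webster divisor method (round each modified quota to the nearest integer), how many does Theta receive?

Standard divisor 141131/15 ≈ 9408.733; standard quotas: Eta 10.594, Delta 1.755, Theta 2.652.
Rounding to the nearest integer gives 11, 2, 3 = 16 seats, so the divisor must be adjusted.
With modified divisor 9700: modified quotas Eta 10.276, Delta 1.702, Theta 2.572.
Rounding to the nearest integer: Eta 10, Delta 2, Theta 3 (total 15).
Theta receives 3.

3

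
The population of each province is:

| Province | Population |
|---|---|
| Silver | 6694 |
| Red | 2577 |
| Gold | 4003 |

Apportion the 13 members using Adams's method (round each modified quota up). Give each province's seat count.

Silver: 6, Red: 3, Gold: 4

Standard divisor 13274/13 ≈ 1021.077; standard quotas: Silver 6.556, Red 2.524, Gold 3.920.
Rounding up gives 7, 3, 4 = 14 seats, so the divisor must be adjusted.
With modified divisor 1200: modified quotas Silver 5.578, Red 2.147, Gold 3.336.
Rounding up: Silver 6, Red 3, Gold 4 (total 13).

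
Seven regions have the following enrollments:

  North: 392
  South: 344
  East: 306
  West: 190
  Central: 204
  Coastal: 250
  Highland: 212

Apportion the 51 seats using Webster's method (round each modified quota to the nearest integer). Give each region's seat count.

North: 11, South: 9, East: 8, West: 5, Central: 5, Coastal: 7, Highland: 6

Standard divisor 1898/51 ≈ 37.216; standard quotas: North 10.533, South 9.243, East 8.222, West 5.105, Central 5.482, Coastal 6.718, Highland 5.697.
Rounding to the nearest integer gives North 11, South 9, East 8, West 5, Central 5, Coastal 7, Highland 6 — total 51, matching the house size, so no adjustment is needed.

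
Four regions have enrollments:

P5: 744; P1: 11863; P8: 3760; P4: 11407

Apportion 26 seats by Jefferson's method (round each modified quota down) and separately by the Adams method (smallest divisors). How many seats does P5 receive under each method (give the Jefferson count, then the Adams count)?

Jefferson: P5 0, P1 12, P8 3, P4 11.
Adams: P5 1, P1 11, P8 4, P4 10.
P5 gets 0 under Jefferson and 1 under Adams.

0 and 1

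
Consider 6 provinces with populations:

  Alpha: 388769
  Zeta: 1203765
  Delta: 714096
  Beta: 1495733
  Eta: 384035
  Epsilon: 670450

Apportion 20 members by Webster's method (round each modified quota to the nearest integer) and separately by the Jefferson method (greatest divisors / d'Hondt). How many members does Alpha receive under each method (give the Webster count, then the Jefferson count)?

Webster: Alpha 2, Zeta 5, Delta 3, Beta 6, Eta 1, Epsilon 3.
Jefferson: Alpha 1, Zeta 5, Delta 3, Beta 7, Eta 1, Epsilon 3.
Alpha gets 2 under Webster and 1 under Jefferson.

2 and 1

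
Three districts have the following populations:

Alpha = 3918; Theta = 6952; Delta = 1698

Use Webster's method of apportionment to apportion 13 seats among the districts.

Standard divisor 12568/13 ≈ 966.769; standard quotas: Alpha 4.053, Theta 7.191, Delta 1.756.
Rounding to the nearest integer gives Alpha 4, Theta 7, Delta 2 — total 13, matching the house size, so no adjustment is needed.

Alpha: 4, Theta: 7, Delta: 2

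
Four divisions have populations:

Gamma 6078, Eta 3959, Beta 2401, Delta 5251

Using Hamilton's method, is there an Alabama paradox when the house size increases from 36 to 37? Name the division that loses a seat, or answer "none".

At 36 seats: Gamma 12, Eta 8, Beta 5, Delta 11.
At 37 seats: Gamma 13, Eta 8, Beta 5, Delta 11.
No division's allocation decreased.

none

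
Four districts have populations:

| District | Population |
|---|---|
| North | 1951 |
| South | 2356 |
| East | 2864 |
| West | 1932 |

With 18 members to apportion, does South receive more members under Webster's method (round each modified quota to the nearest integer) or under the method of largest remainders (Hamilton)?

Webster: North 4, South 5, East 5, West 4.
Hamilton: North 4, South 4, East 6, West 4.
South gets 5 under Webster and 4 under Hamilton.

Webster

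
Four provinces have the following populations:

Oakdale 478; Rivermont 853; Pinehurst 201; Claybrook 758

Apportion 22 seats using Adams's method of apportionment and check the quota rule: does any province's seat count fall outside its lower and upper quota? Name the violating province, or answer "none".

Standard quotas: Oakdale 4.592, Rivermont 8.195, Pinehurst 1.931, Claybrook 7.282.
Adams allocation: Oakdale 5, Rivermont 8, Pinehurst 2, Claybrook 7.
Every allocation lies between the lower and upper quota.

none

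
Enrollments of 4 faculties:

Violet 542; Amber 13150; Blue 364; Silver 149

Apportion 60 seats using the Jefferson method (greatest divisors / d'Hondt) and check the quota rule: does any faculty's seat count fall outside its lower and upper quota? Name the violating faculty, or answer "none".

Standard quotas: Violet 2.289, Amber 55.544, Blue 1.537, Silver 0.629.
Jefferson allocation: Violet 2, Amber 57, Blue 1, Silver 0.
Amber has quota 55.544 (lower 55, upper 56) but receives 57 — outside the quota interval.

Amber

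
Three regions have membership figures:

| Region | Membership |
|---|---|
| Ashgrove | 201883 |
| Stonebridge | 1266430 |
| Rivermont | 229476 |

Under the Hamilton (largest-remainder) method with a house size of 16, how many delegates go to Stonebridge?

12

The standard divisor is 1697789/16 ≈ 106111.812.
Standard quotas: Ashgrove 1.9025, Stonebridge 11.9349, Rivermont 2.1626.
Lower quotas: Ashgrove 1, Stonebridge 11, Rivermont 2 (sum 14, leaving 2 seats).
Remainders in descending order: Stonebridge 0.9349, Ashgrove 0.9025, Rivermont 0.1626.
The surplus seats go to Stonebridge, Ashgrove.
Stonebridge receives 12.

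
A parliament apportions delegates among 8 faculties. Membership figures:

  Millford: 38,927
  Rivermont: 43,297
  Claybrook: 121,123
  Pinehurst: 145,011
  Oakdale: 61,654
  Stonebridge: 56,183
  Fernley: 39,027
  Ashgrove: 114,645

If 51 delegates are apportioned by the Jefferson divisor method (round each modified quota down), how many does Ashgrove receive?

Standard divisor 619867/51 ≈ 12154.255; standard quotas: Millford 3.203, Rivermont 3.562, Claybrook 9.965, Pinehurst 11.931, Oakdale 5.073, Stonebridge 4.622, Fernley 3.211, Ashgrove 9.432.
Rounding down gives 3, 3, 9, 11, 5, 4, 3, 9 = 47 seats, so the divisor must be adjusted.
With modified divisor 11179.3: modified quotas Millford 3.482, Rivermont 3.873, Claybrook 10.835, Pinehurst 12.971, Oakdale 5.515, Stonebridge 5.026, Fernley 3.491, Ashgrove 10.255.
Rounding down: Millford 3, Rivermont 3, Claybrook 10, Pinehurst 12, Oakdale 5, Stonebridge 5, Fernley 3, Ashgrove 10 (total 51).
Ashgrove receives 10.

10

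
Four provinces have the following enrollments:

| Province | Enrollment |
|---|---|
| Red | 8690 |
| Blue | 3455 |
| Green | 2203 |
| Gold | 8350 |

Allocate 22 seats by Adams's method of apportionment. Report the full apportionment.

Red 8, Blue 4, Green 2, Gold 8

Standard divisor 22698/22 ≈ 1031.727; standard quotas: Red 8.423, Blue 3.349, Green 2.135, Gold 8.093.
Rounding up gives 9, 4, 3, 9 = 25 seats, so the divisor must be adjusted.
With modified divisor 1130: modified quotas Red 7.690, Blue 3.058, Green 1.950, Gold 7.389.
Rounding up: Red 8, Blue 4, Green 2, Gold 8 (total 22).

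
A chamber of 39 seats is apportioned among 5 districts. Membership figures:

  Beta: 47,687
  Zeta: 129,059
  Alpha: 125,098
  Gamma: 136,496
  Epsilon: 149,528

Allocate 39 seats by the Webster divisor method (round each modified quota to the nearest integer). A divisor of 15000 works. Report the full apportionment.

Beta 3, Zeta 9, Alpha 8, Gamma 9, Epsilon 10

With modified divisor 15000: modified quotas Beta 3.179, Zeta 8.604, Alpha 8.340, Gamma 9.100, Epsilon 9.969.
Rounding to the nearest integer: Beta 3, Zeta 9, Alpha 8, Gamma 9, Epsilon 10 (total 39).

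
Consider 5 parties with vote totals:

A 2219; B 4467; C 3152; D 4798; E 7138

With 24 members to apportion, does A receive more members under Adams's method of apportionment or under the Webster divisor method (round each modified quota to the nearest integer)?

Adams

Adams: A 3, B 5, C 4, D 5, E 7.
Webster: A 2, B 5, C 4, D 5, E 8.
A gets 3 under Adams and 2 under Webster.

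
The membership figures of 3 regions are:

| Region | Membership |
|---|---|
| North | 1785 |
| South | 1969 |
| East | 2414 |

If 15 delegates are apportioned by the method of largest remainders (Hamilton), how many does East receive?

6

Standard divisor: 6168 ÷ 15 ≈ 411.2.
Standard quotas: North 4.341, South 4.788, East 5.871.
Lower quotas: North 4, South 4, East 5 (sum 13, leaving 2 seats).
Remainders in descending order: East 0.871, South 0.788, North 0.341.
The surplus seats go to East, South.
East receives 6.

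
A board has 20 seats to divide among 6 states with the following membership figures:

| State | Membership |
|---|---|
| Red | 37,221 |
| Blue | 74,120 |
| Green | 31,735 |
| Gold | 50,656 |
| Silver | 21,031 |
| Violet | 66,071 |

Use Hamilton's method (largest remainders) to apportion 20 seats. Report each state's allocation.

Red 3; Blue 5; Green 2; Gold 4; Silver 1; Violet 5

The standard divisor is 280834/20 ≈ 14041.7.
Standard quotas: Red 2.6507, Blue 5.2786, Green 2.2601, Gold 3.6075, Silver 1.4978, Violet 4.7053.
Lower quotas: Red 2, Blue 5, Green 2, Gold 3, Silver 1, Violet 4 (sum 17, leaving 3 seats).
Remainders in descending order: Violet 0.7053, Red 0.6507, Gold 0.6075, Silver 0.4978, Blue 0.2786, Green 0.2601.
Largest remainders: Violet, Red, Gold receive the extra seats.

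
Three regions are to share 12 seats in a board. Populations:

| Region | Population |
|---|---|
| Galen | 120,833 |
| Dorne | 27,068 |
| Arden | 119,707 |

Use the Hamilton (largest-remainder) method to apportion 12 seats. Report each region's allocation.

Standard divisor: 267608 ÷ 12 ≈ 22300.667.
Standard quotas: Galen 5.4184, Dorne 1.2138, Arden 5.3679.
Lower quotas: Galen 5, Dorne 1, Arden 5 (sum 11, leaving 1 seat).
Remainders in descending order: Galen 0.4184, Arden 0.3679, Dorne 0.2138.
Largest remainder: Galen receives the extra seat.

Galen: 6; Dorne: 1; Arden: 5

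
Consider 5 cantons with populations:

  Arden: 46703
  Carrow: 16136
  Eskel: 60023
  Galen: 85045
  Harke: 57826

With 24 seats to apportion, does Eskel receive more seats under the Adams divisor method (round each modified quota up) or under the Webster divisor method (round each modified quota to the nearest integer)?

Adams: Arden 4, Carrow 2, Eskel 5, Galen 8, Harke 5.
Webster: Arden 4, Carrow 1, Eskel 6, Galen 8, Harke 5.
Eskel gets 5 under Adams and 6 under Webster.

Webster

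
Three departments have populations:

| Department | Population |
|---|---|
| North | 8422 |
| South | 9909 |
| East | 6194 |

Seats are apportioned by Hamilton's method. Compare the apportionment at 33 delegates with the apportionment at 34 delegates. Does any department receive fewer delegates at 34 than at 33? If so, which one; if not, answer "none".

East

At 33 seats: North 11, South 13, East 9.
At 34 seats: North 12, South 14, East 8.
East drops from 9 to 8.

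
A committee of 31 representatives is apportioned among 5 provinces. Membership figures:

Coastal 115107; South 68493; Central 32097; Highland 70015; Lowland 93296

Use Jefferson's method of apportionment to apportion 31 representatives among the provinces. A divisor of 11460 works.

With modified divisor 11460: modified quotas Coastal 10.044, South 5.977, Central 2.801, Highland 6.110, Lowland 8.141.
Rounding down: Coastal 10, South 5, Central 2, Highland 6, Lowland 8 (total 31).

Coastal: 10; South: 5; Central: 2; Highland: 6; Lowland: 8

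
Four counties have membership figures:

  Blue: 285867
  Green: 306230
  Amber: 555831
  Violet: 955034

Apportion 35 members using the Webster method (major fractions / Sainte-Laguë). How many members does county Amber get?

Standard divisor 2102962/35 ≈ 60084.629; standard quotas: Blue 4.758, Green 5.097, Amber 9.251, Violet 15.895.
Rounding to the nearest integer gives Blue 5, Green 5, Amber 9, Violet 16 — total 35, matching the house size, so no adjustment is needed.
Amber receives 9.

9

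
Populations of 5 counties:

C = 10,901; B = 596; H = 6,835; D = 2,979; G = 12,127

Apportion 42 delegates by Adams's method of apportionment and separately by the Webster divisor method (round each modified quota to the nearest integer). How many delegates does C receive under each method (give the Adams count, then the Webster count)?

Adams: C 13, B 1, H 9, D 4, G 15.
Webster: C 14, B 1, H 8, D 4, G 15.
C gets 13 under Adams and 14 under Webster.

13 and 14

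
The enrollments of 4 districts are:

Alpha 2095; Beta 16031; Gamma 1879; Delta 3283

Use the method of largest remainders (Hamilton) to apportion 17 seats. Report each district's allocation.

Standard divisor: 23288 ÷ 17 ≈ 1369.882.
Standard quotas: Alpha 1.5293, Beta 11.7025, Gamma 1.3717, Delta 2.3966.
Lower quotas: Alpha 1, Beta 11, Gamma 1, Delta 2 (sum 15, leaving 2 seats).
Remainders in descending order: Beta 0.7025, Alpha 0.5293, Delta 0.3966, Gamma 0.3717.
Largest remainders: Beta, Alpha receive the extra seats.

Alpha 2; Beta 12; Gamma 1; Delta 2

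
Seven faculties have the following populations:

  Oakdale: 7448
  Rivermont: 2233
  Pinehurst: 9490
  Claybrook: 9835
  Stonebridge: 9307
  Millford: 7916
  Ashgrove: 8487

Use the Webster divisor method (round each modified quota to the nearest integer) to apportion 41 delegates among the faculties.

Standard divisor 54716/41 ≈ 1334.537; standard quotas: Oakdale 5.581, Rivermont 1.673, Pinehurst 7.111, Claybrook 7.370, Stonebridge 6.974, Millford 5.932, Ashgrove 6.360.
Rounding to the nearest integer gives Oakdale 6, Rivermont 2, Pinehurst 7, Claybrook 7, Stonebridge 7, Millford 6, Ashgrove 6 — total 41, matching the house size, so no adjustment is needed.

Oakdale=6, Rivermont=2, Pinehurst=7, Claybrook=7, Stonebridge=7, Millford=6, Ashgrove=6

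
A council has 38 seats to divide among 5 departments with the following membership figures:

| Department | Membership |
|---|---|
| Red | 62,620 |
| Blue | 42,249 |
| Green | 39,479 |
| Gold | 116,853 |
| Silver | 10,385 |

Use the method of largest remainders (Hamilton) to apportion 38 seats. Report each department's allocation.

Total 271586; standard divisor 271586/38 = 7147.
Standard quotas: Red 8.7617, Blue 5.9114, Green 5.5239, Gold 16.3499, Silver 1.4531.
Lower quotas: Red 8, Blue 5, Green 5, Gold 16, Silver 1 (sum 35, leaving 3 seats).
Remainders in descending order: Blue 0.9114, Red 0.7617, Green 0.5239, Silver 0.4531, Gold 0.3499.
The surplus seats go to Blue, Red, Green.

Red 9, Blue 6, Green 6, Gold 16, Silver 1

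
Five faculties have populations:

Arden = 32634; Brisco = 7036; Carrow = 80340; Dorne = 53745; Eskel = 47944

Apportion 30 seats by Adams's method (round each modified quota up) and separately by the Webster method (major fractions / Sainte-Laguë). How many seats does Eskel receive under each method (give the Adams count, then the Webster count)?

6 and 7

Adams: Arden 5, Brisco 1, Carrow 11, Dorne 7, Eskel 6.
Webster: Arden 4, Brisco 1, Carrow 11, Dorne 7, Eskel 7.
Eskel gets 6 under Adams and 7 under Webster.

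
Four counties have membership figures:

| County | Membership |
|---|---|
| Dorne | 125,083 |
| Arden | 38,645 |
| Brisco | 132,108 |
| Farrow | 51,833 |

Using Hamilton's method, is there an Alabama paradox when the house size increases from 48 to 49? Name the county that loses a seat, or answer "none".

At 48 seats: Dorne 17, Arden 6, Brisco 18, Farrow 7.
At 49 seats: Dorne 18, Arden 5, Brisco 19, Farrow 7.
Arden drops from 6 to 5.

Arden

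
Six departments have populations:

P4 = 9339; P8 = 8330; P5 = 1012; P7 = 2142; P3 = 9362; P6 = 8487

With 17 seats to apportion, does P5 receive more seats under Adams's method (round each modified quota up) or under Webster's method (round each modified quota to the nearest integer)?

Adams

Adams: P4 4, P8 3, P5 1, P7 1, P3 4, P6 4.
Webster: P4 4, P8 4, P5 0, P7 1, P3 4, P6 4.
P5 gets 1 under Adams and 0 under Webster.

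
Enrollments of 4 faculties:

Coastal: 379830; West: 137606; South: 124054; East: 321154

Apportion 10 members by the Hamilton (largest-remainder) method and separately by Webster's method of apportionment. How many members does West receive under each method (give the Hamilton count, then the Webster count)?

Hamilton: Coastal 4, West 2, South 1, East 3.
Webster: Coastal 4, West 1, South 1, East 4.
West gets 2 under Hamilton and 1 under Webster.

2 and 1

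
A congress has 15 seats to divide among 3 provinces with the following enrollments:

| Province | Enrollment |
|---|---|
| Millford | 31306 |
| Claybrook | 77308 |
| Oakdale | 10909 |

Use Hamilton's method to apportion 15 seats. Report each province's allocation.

The standard divisor is 119523/15 ≈ 7968.2.
Standard quotas: Millford 3.9289, Claybrook 9.7021, Oakdale 1.3691.
Lower quotas: Millford 3, Claybrook 9, Oakdale 1 (sum 13, leaving 2 seats).
Remainders in descending order: Millford 0.9289, Claybrook 0.7021, Oakdale 0.3691.
The surplus seats go to Millford, Claybrook.

Millford=4; Claybrook=10; Oakdale=1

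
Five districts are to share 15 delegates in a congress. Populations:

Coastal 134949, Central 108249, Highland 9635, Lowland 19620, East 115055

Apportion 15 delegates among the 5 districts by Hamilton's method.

Coastal 5, Central 4, Highland 0, Lowland 1, East 5

Standard divisor: 387508 ÷ 15 ≈ 25833.867.
Standard quotas: Coastal 5.2237, Central 4.1902, Highland 0.3730, Lowland 0.7595, East 4.4536.
Lower quotas: Coastal 5, Central 4, Highland 0, Lowland 0, East 4 (sum 13, leaving 2 seats).
Remainders in descending order: Lowland 0.7595, East 0.4536, Highland 0.3730, Coastal 0.2237, Central 0.1902.
The surplus seats go to Lowland, East.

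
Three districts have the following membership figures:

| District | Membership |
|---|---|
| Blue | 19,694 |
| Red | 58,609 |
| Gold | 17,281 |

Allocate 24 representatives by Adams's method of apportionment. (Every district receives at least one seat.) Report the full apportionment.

Standard divisor 95584/24 ≈ 3982.667; standard quotas: Blue 4.945, Red 14.716, Gold 4.339.
Rounding up gives 5, 15, 5 = 25 seats, so the divisor must be adjusted.
With modified divisor 4250: modified quotas Blue 4.634, Red 13.790, Gold 4.066.
Rounding up: Blue 5, Red 14, Gold 5 (total 24).

Blue 5; Red 14; Gold 5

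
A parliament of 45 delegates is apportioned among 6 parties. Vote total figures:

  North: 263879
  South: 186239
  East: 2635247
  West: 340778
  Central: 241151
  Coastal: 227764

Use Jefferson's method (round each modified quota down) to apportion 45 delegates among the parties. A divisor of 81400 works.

North 3, South 2, East 32, West 4, Central 2, Coastal 2

With modified divisor 81400: modified quotas North 3.242, South 2.288, East 32.374, West 4.186, Central 2.963, Coastal 2.798.
Rounding down: North 3, South 2, East 32, West 4, Central 2, Coastal 2 (total 45).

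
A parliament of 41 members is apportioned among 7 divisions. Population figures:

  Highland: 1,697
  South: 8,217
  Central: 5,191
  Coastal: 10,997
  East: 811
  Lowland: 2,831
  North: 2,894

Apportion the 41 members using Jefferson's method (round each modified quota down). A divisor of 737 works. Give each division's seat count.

Highland=2; South=11; Central=7; Coastal=14; East=1; Lowland=3; North=3

With modified divisor 737: modified quotas Highland 2.303, South 11.149, Central 7.043, Coastal 14.921, East 1.100, Lowland 3.841, North 3.927.
Rounding down: Highland 2, South 11, Central 7, Coastal 14, East 1, Lowland 3, North 3 (total 41).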